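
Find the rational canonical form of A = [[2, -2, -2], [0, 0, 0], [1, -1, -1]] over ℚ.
R = [[0, 0, 0], [0, 0, 0], [0, 1, 1]]

The invariant factors of A (the non-unit diagonal entries of the Smith normal form of xI - A over ℚ[x]) are x, x(x - 1), each dividing the next. The characteristic polynomial is their product, x^2(x - 1).

The rational canonical form is the block-diagonal matrix of companion matrices C(f_i):
R = [[0, 0, 0], [0, 0, 0], [0, 1, 1]].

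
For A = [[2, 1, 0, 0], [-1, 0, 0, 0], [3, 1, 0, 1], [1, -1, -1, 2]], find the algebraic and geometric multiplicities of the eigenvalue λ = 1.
The characteristic polynomial is (x - 1)^4, so the factor x - 1 appears with exponent 4: the algebraic multiplicity is 4.

rank(A - I) = 2, so the eigenspace has dimension 4 - 2 = 2: the geometric multiplicity is 2.

Since 2 < 4, A is not diagonalizable.

algebraic multiplicity 4, geometric multiplicity 2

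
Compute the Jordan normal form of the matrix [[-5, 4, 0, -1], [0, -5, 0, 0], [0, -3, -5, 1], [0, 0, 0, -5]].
The characteristic polynomial is det(xI - A) = (x + 5)^4, so the eigenvalues are -5 (algebraic multiplicity 4).

For λ = -5: rank(A + 5I) = 2, rank((A + 5I)^2) = 0. The eigenspace has dimension 4 - 2 = 2, so there are 2 Jordan blocks; the rank sequence gives block sizes [2, 2].

Assembling the blocks gives the Jordan form J above.

J = [[-5, 1, 0, 0], [0, -5, 0, 0], [0, 0, -5, 1], [0, 0, 0, -5]]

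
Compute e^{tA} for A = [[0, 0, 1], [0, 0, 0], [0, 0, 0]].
e^{tA} = [[1, 0, t], [0, 1, 0], [0, 0, 1]]

A has Jordan form J = [[0, 1, 0], [0, 0, 0], [0, 0, 0]] with A = PJP^{-1}, so e^{tA} = P e^{tJ} P^{-1}.

For a Jordan block J_k(λ), e^{tJ_k(λ)} = e^{λt} · (I + tN + t^2 N^2/2! + ... + t^{k-1} N^{k-1}/(k-1)!) where N is the nilpotent superdiagonal part.

Assembling the blocks and conjugating back gives the entries of e^{tA} as shown above.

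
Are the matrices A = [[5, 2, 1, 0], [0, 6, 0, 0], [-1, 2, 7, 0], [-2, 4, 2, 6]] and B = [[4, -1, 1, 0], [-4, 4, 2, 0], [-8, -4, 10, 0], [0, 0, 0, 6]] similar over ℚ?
Yes.

Two matrices over a field are similar if and only if they have the same invariant factors.

Both A and B have characteristic polynomial (x - 6)^4 and minimal polynomial (x - 6)^2. Computing further, both have invariant factors x - 6, x - 6, (x - 6)^2. Hence A and B are similar.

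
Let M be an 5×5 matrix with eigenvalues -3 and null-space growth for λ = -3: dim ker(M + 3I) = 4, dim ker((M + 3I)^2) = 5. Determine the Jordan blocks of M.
Jordan blocks: (-3, 2), (-3, 1), (-3, 1), (-3, 1)

λ = -3: successive nullity increments [4, 1] count blocks of size ≥ k; block sizes are [2, 1, 1, 1].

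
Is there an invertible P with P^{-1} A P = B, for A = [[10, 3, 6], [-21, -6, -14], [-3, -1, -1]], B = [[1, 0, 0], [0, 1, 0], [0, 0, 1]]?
Both have characteristic polynomial (x - 1)^3, but the minimal polynomial of A is (x - 1)^2 while the minimal polynomial of B is x - 1. The minimal polynomial is a similarity invariant, so A and B are not similar.

No.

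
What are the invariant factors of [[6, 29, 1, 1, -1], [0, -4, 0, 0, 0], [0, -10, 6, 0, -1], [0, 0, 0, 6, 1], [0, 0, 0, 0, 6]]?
(x - 6)^2, (x - 6)^2(x + 4)

The Jordan structure of A has elementary divisors (x + 4), (x - 6)^2, (x - 6)^2. Arranging the block sizes at each eigenvalue in decreasing order and taking row products gives the invariant factors.

Invariant factors (smallest first, each dividing the next): (x - 6)^2, (x - 6)^2(x + 4).

Check: the last factor (x - 6)^2(x + 4) is the minimal polynomial, and the product (x - 6)^4(x + 4) is the characteristic polynomial.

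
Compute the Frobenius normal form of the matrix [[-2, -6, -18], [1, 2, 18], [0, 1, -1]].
The invariant factors of A (the non-unit diagonal entries of the Smith normal form of xI - A over ℚ[x]) are (x - 4)(x + 1)(x + 4), each dividing the next. The characteristic polynomial is their product, (x - 4)(x + 1)(x + 4).

The rational canonical form is the block-diagonal matrix of companion matrices C(f_i):
R = [[0, 0, 16], [1, 0, 16], [0, 1, -1]].

R = [[0, 0, 16], [1, 0, 16], [0, 1, -1]]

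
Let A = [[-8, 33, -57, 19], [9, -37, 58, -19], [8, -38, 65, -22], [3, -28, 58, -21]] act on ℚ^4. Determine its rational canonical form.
The invariant factors of A (the non-unit diagonal entries of the Smith normal form of xI - A over ℚ[x]) are (x + 1)(x^3 + x + 3), each dividing the next. The characteristic polynomial is their product, (x + 1)(x^3 + x + 3).

The rational canonical form is the block-diagonal matrix of companion matrices C(f_i):
R = [[0, 0, 0, -3], [1, 0, 0, -4], [0, 1, 0, -1], [0, 0, 1, -1]].

Note the characteristic polynomial does not split into linear factors over ℚ, so A has no Jordan form over ℚ; the rational canonical form exists over any field.

R = [[0, 0, 0, -3], [1, 0, 0, -4], [0, 1, 0, -1], [0, 0, 1, -1]]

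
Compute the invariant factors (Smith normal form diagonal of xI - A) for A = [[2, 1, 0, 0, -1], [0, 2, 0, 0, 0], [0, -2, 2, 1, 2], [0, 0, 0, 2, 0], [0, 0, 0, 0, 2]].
The Jordan structure of A has elementary divisors (x - 2)^2, (x - 2)^2, (x - 2). Arranging the block sizes at each eigenvalue in decreasing order and taking row products gives the invariant factors.

Invariant factors (smallest first, each dividing the next): x - 2, (x - 2)^2, (x - 2)^2.

Check: the last factor (x - 2)^2 is the minimal polynomial, and the product (x - 2)^5 is the characteristic polynomial.

x - 2, (x - 2)^2, (x - 2)^2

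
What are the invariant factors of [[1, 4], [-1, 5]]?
(x - 3)^2

The Jordan structure of A has elementary divisors (x - 3)^2. Arranging the block sizes at each eigenvalue in decreasing order and taking row products gives the invariant factors.

Invariant factors (smallest first, each dividing the next): (x - 3)^2.

Check: the last factor (x - 3)^2 is the minimal polynomial, and the product (x - 3)^2 is the characteristic polynomial.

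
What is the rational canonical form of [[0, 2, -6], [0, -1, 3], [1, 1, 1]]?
R = [[0, 0, 0], [1, 0, -2], [0, 1, 0]]

The invariant factors of A (the non-unit diagonal entries of the Smith normal form of xI - A over ℚ[x]) are x(x^2 + 2), each dividing the next. The characteristic polynomial is their product, x(x^2 + 2).

The rational canonical form is the block-diagonal matrix of companion matrices C(f_i):
R = [[0, 0, 0], [1, 0, -2], [0, 1, 0]].

Note the characteristic polynomial does not split into linear factors over ℚ, so A has no Jordan form over ℚ; the rational canonical form exists over any field.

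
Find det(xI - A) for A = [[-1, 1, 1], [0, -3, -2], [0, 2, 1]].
χ_A(x) = (x + 1)^3

xI - A = [[x + 1, -1, -1], [0, x + 3, 2], [0, -2, x - 1]].

Expanding det(xI - A) along the first row:
det(xI - A) = + (x + 1)·det([[x + 3, 2], [-2, x - 1]]) - (-1)·det([[0, 2], [0, x - 1]]) + (-1)·det([[0, x + 3], [0, -2]]).

Evaluating gives χ_A(x) = x^3 + 3x^2 + 3x + 1 = (x + 1)^3.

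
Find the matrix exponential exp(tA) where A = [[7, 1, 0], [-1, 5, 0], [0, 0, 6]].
e^{tA} = [[(t + 1)*e^{6*t}, t*e^{6*t}, 0], [-t*e^{6*t}, (1 - t)*e^{6*t}, 0], [0, 0, e^{6*t}]]

A has Jordan form J = [[6, 1, 0], [0, 6, 0], [0, 0, 6]] with A = PJP^{-1}, so e^{tA} = P e^{tJ} P^{-1}.

For a Jordan block J_k(λ), e^{tJ_k(λ)} = e^{λt} · (I + tN + t^2 N^2/2! + ... + t^{k-1} N^{k-1}/(k-1)!) where N is the nilpotent superdiagonal part.

Assembling the blocks and conjugating back gives the entries of e^{tA} as shown above.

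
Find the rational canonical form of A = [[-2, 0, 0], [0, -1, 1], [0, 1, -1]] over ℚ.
The invariant factors of A (the non-unit diagonal entries of the Smith normal form of xI - A over ℚ[x]) are x + 2, x(x + 2), each dividing the next. The characteristic polynomial is their product, x(x + 2)^2.

The rational canonical form is the block-diagonal matrix of companion matrices C(f_i):
R = [[-2, 0, 0], [0, 0, 0], [0, 1, -2]].

R = [[-2, 0, 0], [0, 0, 0], [0, 1, -2]]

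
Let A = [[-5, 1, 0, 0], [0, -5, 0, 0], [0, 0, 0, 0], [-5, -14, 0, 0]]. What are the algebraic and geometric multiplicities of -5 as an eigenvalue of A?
The characteristic polynomial is x^2(x + 5)^2, so the factor x + 5 appears with exponent 2: the algebraic multiplicity is 2.

rank(A + 5I) = 3, so the eigenspace has dimension 4 - 3 = 1: the geometric multiplicity is 1.

Since 1 < 2, A is not diagonalizable.

algebraic multiplicity 2, geometric multiplicity 1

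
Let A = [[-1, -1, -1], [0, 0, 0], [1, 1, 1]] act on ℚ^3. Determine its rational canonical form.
R = [[0, 0, 0], [0, 0, 0], [0, 1, 0]]

The invariant factors of A (the non-unit diagonal entries of the Smith normal form of xI - A over ℚ[x]) are x, x^2, each dividing the next. The characteristic polynomial is their product, x^3.

The rational canonical form is the block-diagonal matrix of companion matrices C(f_i):
R = [[0, 0, 0], [0, 0, 0], [0, 1, 0]].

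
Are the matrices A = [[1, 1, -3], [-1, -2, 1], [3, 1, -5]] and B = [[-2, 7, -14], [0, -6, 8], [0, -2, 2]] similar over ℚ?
Both have characteristic polynomial (x + 2)^3, but the minimal polynomial of A is (x + 2)^3 while the minimal polynomial of B is (x + 2)^2. The minimal polynomial is a similarity invariant, so A and B are not similar.

No.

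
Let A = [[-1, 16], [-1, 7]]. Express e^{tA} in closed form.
A has Jordan form J = [[3, 1], [0, 3]] with A = PJP^{-1}, so e^{tA} = P e^{tJ} P^{-1}.

For a Jordan block J_k(λ), e^{tJ_k(λ)} = e^{λt} · (I + tN + t^2 N^2/2! + ... + t^{k-1} N^{k-1}/(k-1)!) where N is the nilpotent superdiagonal part.

Assembling the blocks and conjugating back gives the entries of e^{tA} as shown above.

e^{tA} = [[(1 - 4*t)*e^{3*t}, 16*t*e^{3*t}], [-t*e^{3*t}, (4*t + 1)*e^{3*t}]]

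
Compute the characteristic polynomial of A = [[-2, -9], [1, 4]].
xI - A = [[x + 2, 9], [-1, x - 4]].

Expanding det(xI - A) along the first row:
det(xI - A) = + (x + 2)·det([[x - 4]]) - (9)·det([[-1]]).

Evaluating gives χ_A(x) = x^2 - 2x + 1 = (x - 1)^2.

χ_A(x) = (x - 1)^2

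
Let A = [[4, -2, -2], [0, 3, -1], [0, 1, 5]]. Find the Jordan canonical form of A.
The characteristic polynomial is det(xI - A) = (x - 4)^3, so the eigenvalues are 4 (algebraic multiplicity 3).

For λ = 4: rank(A - 4I) = 1, rank((A - 4I)^2) = 0. The eigenspace has dimension 3 - 1 = 2, so there are 2 Jordan blocks; the rank sequence gives block sizes [2, 1].

Assembling the blocks gives the Jordan form J above.

J = [[4, 1, 0], [0, 4, 0], [0, 0, 4]]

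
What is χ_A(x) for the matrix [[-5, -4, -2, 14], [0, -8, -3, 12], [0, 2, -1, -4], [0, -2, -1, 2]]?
xI - A = [[x + 5, 4, 2, -14], [0, x + 8, 3, -12], [0, -2, x + 1, 4], [0, 2, 1, x - 2]].

Expanding det(xI - A) along the first row:
det(xI - A) = + (x + 5)·det([[x + 8, 3, -12], [-2, x + 1, 4], [2, 1, x - 2]]) - (4)·det([[0, 3, -12], [0, x + 1, 4], [0, 1, x - 2]]) + (2)·det([[0, x + 8, -12], [0, -2, 4], [0, 2, x - 2]]) - (-14)·det([[0, x + 8, 3], [0, -2, x + 1], [0, 2, 1]]).

Evaluating gives χ_A(x) = x^4 + 12x^3 + 51x^2 + 92x + 60 = (x + 2)^2(x + 3)(x + 5).

χ_A(x) = (x + 2)^2(x + 3)(x + 5)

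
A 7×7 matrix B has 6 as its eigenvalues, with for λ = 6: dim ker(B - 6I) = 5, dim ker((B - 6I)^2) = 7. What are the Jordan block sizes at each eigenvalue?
λ = 6: successive nullity increments [5, 2] count blocks of size ≥ k; block sizes are [2, 2, 1, 1, 1].

Jordan blocks: (6, 2), (6, 2), (6, 1), (6, 1), (6, 1)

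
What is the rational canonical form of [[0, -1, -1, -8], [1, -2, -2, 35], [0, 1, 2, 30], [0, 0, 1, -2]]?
The invariant factors of A (the non-unit diagonal entries of the Smith normal form of xI - A over ℚ[x]) are (x - 6)(x + 4)(x^2 + 4x + 1), each dividing the next. The characteristic polynomial is their product, (x - 6)(x + 4)(x^2 + 4x + 1).

The rational canonical form is the block-diagonal matrix of companion matrices C(f_i):
R = [[0, 0, 0, 24], [1, 0, 0, 98], [0, 1, 0, 31], [0, 0, 1, -2]].

Note the characteristic polynomial does not split into linear factors over ℚ, so A has no Jordan form over ℚ; the rational canonical form exists over any field.

R = [[0, 0, 0, 24], [1, 0, 0, 98], [0, 1, 0, 31], [0, 0, 1, -2]]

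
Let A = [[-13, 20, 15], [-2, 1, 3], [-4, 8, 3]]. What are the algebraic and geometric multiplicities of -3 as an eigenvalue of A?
The characteristic polynomial is (x + 3)^3, so the factor x + 3 appears with exponent 3: the algebraic multiplicity is 3.

rank(A + 3I) = 1, so the eigenspace has dimension 3 - 1 = 2: the geometric multiplicity is 2.

Since 2 < 3, A is not diagonalizable.

algebraic multiplicity 3, geometric multiplicity 2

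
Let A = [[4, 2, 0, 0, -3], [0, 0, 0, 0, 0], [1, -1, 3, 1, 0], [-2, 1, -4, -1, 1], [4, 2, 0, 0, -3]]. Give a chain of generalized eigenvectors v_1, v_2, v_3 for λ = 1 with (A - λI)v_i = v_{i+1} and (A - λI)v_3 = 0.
v_1 = [[1, 0, 0, -1, 1]]^T, v_2 = [[0, 0, 0, 1, 0]]^T, v_3 = [[0, 0, 1, -2, 0]]^T

We seek v_1 ∈ ker((A - I)^3) \ ker((A - I)^2), then set v_{i+1} = (A - I) v_i.

One such chain is v_1 = [[1, 0, 0, -1, 1]]^T, v_2 = [[0, 0, 0, 1, 0]]^T, v_3 = [[0, 0, 1, -2, 0]]^T. Check: (A - I) v_3 = [[0, 0, 0, 0, 0]]^T = 0.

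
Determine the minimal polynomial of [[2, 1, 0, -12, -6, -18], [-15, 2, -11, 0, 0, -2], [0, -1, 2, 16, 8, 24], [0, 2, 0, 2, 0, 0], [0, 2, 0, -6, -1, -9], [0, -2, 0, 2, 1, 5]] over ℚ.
The characteristic polynomial factors as (x - 2)^6. The minimal polynomial is ∏(x - λ)^{k_λ} where k_λ is the size of the largest Jordan block at λ.

For λ = 2: rank(A - 2I) = 3, and the largest Jordan block has size 3 (the smallest k with rank((A - 2I)^k) = rank((A - 2I)^(k+1))).

So m_A(x) = (x - 2)^3.

m_A(x) = (x - 2)^3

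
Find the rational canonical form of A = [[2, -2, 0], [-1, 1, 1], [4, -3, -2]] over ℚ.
R = [[0, 0, -2], [1, 0, 3], [0, 1, 1]]

The invariant factors of A (the non-unit diagonal entries of the Smith normal form of xI - A over ℚ[x]) are (x - 2)(x^2 + x - 1), each dividing the next. The characteristic polynomial is their product, (x - 2)(x^2 + x - 1).

The rational canonical form is the block-diagonal matrix of companion matrices C(f_i):
R = [[0, 0, -2], [1, 0, 3], [0, 1, 1]].

Note the characteristic polynomial does not split into linear factors over ℚ, so A has no Jordan form over ℚ; the rational canonical form exists over any field.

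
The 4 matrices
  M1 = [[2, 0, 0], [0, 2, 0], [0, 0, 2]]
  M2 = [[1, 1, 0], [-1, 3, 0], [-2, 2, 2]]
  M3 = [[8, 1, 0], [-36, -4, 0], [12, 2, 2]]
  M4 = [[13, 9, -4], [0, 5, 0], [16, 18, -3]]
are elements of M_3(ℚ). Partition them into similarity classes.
3 classes: {M1}, {M2, M3}, {M4}

Characteristic polynomials: χ_{M1} = (x - 2)^3, χ_{M2} = (x - 2)^3, χ_{M3} = (x - 2)^3, χ_{M4} = (x - 5)^3.

{M1}: invariant factors x - 2, x - 2, x - 2.

{M2, M3}: invariant factors x - 2, (x - 2)^2.

{M4}: invariant factors x - 5, (x - 5)^2.

Matrices are similar if and only if their invariant-factor lists agree; the partition into similarity classes is {M1}, {M2, M3}, {M4}.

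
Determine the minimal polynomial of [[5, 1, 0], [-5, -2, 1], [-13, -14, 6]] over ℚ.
The characteristic polynomial factors as (x - 3)^3. The minimal polynomial is ∏(x - λ)^{k_λ} where k_λ is the size of the largest Jordan block at λ.

For λ = 3: rank(A - 3I) = 2, and the largest Jordan block has size 3 (the smallest k with rank((A - 3I)^k) = rank((A - 3I)^(k+1))).

So m_A(x) = (x - 3)^3.

m_A(x) = (x - 3)^3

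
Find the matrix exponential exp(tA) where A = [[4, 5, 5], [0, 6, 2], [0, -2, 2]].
A has Jordan form J = [[4, 1, 0], [0, 4, 0], [0, 0, 4]] with A = PJP^{-1}, so e^{tA} = P e^{tJ} P^{-1}.

For a Jordan block J_k(λ), e^{tJ_k(λ)} = e^{λt} · (I + tN + t^2 N^2/2! + ... + t^{k-1} N^{k-1}/(k-1)!) where N is the nilpotent superdiagonal part.

Assembling the blocks and conjugating back gives the entries of e^{tA} as shown above.

e^{tA} = [[e^{4*t}, 5*t*e^{4*t}, 5*t*e^{4*t}], [0, (2*t + 1)*e^{4*t}, 2*t*e^{4*t}], [0, -2*t*e^{4*t}, (1 - 2*t)*e^{4*t}]]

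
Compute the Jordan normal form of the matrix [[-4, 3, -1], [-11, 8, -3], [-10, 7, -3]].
The characteristic polynomial is det(xI - A) = x^2(x - 1), so the eigenvalues are 0 (algebraic multiplicity 2), 1 (algebraic multiplicity 1).

For λ = 0: rank(A) = 2, rank(A^2) = 1. The eigenspace has dimension 3 - 2 = 1, so there is 1 Jordan block; the rank sequence gives block sizes [2].

For λ = 1: algebraic multiplicity 1 gives one 1×1 block.

Assembling the blocks gives the Jordan form J above.

J = [[0, 1, 0], [0, 0, 0], [0, 0, 1]]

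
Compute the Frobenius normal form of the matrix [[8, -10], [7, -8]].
R = [[0, -6], [1, 0]]

The invariant factors of A (the non-unit diagonal entries of the Smith normal form of xI - A over ℚ[x]) are x^2 + 6, each dividing the next. The characteristic polynomial is their product, x^2 + 6.

The rational canonical form is the block-diagonal matrix of companion matrices C(f_i):
R = [[0, -6], [1, 0]].

Note the characteristic polynomial does not split into linear factors over ℚ, so A has no Jordan form over ℚ; the rational canonical form exists over any field.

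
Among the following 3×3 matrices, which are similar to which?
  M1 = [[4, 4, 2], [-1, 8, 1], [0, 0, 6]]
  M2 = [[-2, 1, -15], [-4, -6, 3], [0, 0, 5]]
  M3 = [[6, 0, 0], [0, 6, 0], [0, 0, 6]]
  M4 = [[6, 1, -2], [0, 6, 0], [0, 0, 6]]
3 classes: {M1, M4}, {M2}, {M3}

Characteristic polynomials: χ_{M1} = (x - 6)^3, χ_{M2} = (x - 5)(x + 4)^2, χ_{M3} = (x - 6)^3, χ_{M4} = (x - 6)^3.

{M1, M4}: invariant factors x - 6, (x - 6)^2.

{M2}: invariant factors (x - 5)(x + 4)^2.

{M3}: invariant factors x - 6, x - 6, x - 6.

Matrices are similar if and only if their invariant-factor lists agree; the partition into similarity classes is {M1, M4}, {M2}, {M3}.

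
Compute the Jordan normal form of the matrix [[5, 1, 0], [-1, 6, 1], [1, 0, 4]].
The characteristic polynomial is det(xI - A) = (x - 5)^3, so the eigenvalues are 5 (algebraic multiplicity 3).

For λ = 5: rank(A - 5I) = 2, rank((A - 5I)^2) = 1, rank((A - 5I)^3) = 0. The eigenspace has dimension 3 - 2 = 1, so there is 1 Jordan block; the rank sequence gives block sizes [3].

Assembling the blocks gives the Jordan form J above.

J = [[5, 1, 0], [0, 5, 1], [0, 0, 5]]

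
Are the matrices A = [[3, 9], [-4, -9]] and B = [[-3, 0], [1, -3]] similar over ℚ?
Two matrices over a field are similar if and only if they have the same invariant factors.

Both A and B have characteristic polynomial (x + 3)^2 and minimal polynomial (x + 3)^2. Computing further, both have invariant factors (x + 3)^2. Hence A and B are similar.

Yes.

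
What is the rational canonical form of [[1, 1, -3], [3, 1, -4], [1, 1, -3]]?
R = [[0, 0, 0], [1, 0, 1], [0, 1, -1]]

The invariant factors of A (the non-unit diagonal entries of the Smith normal form of xI - A over ℚ[x]) are x(x^2 + x - 1), each dividing the next. The characteristic polynomial is their product, x(x^2 + x - 1).

The rational canonical form is the block-diagonal matrix of companion matrices C(f_i):
R = [[0, 0, 0], [1, 0, 1], [0, 1, -1]].

Note the characteristic polynomial does not split into linear factors over ℚ, so A has no Jordan form over ℚ; the rational canonical form exists over any field.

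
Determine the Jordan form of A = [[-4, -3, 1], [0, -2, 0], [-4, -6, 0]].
J = [[-2, 1, 0], [0, -2, 0], [0, 0, -2]]

The characteristic polynomial is det(xI - A) = (x + 2)^3, so the eigenvalues are -2 (algebraic multiplicity 3).

For λ = -2: rank(A + 2I) = 1, rank((A + 2I)^2) = 0. The eigenspace has dimension 3 - 1 = 2, so there are 2 Jordan blocks; the rank sequence gives block sizes [2, 1].

Assembling the blocks gives the Jordan form J above.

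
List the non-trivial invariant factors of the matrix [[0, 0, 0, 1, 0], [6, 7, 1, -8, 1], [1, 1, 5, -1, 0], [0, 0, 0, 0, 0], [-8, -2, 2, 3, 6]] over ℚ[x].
The Jordan structure of A has elementary divisors x^2, (x - 6)^3. Arranging the block sizes at each eigenvalue in decreasing order and taking row products gives the invariant factors.

Invariant factors (smallest first, each dividing the next): x^2(x - 6)^3.

Check: the last factor x^2(x - 6)^3 is the minimal polynomial, and the product x^2(x - 6)^3 is the characteristic polynomial.

x^2(x - 6)^3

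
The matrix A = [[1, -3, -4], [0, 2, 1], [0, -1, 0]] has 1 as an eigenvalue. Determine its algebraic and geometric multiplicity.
algebraic multiplicity 3, geometric multiplicity 1

The characteristic polynomial is (x - 1)^3, so the factor x - 1 appears with exponent 3: the algebraic multiplicity is 3.

rank(A - I) = 2, so the eigenspace has dimension 3 - 2 = 1: the geometric multiplicity is 1.

Since 1 < 3, A is not diagonalizable.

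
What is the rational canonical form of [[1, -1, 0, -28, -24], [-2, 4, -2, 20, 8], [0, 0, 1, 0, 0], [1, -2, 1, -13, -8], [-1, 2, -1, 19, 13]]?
The invariant factors of A (the non-unit diagonal entries of the Smith normal form of xI - A over ℚ[x]) are x - 1, (x - 3)(x - 1)(x^2 - x + 6), each dividing the next. The characteristic polynomial is their product, (x - 3)(x - 1)^2(x^2 - x + 6).

The rational canonical form is the block-diagonal matrix of companion matrices C(f_i):
R = [[1, 0, 0, 0, 0], [0, 0, 0, 0, -18], [0, 1, 0, 0, 27], [0, 0, 1, 0, -13], [0, 0, 0, 1, 5]].

Note the characteristic polynomial does not split into linear factors over ℚ, so A has no Jordan form over ℚ; the rational canonical form exists over any field.

R = [[1, 0, 0, 0, 0], [0, 0, 0, 0, -18], [0, 1, 0, 0, 27], [0, 0, 1, 0, -13], [0, 0, 0, 1, 5]]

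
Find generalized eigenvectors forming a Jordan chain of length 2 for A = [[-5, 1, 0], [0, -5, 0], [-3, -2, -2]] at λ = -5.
v_1 = [[1, 1, 2]]^T, v_2 = [[1, 0, 1]]^T

We seek v_1 ∈ ker((A + 5I)^2) \ ker(A + 5I), then set v_{i+1} = (A + 5I) v_i.

One such chain is v_1 = [[1, 1, 2]]^T, v_2 = [[1, 0, 1]]^T. Check: (A + 5I) v_2 = [[0, 0, 0]]^T = 0.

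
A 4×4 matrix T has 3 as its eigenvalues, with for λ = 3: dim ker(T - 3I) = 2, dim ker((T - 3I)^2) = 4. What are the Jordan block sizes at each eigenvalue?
λ = 3: successive nullity increments [2, 2] count blocks of size ≥ k; block sizes are [2, 2].

Jordan blocks: (3, 2), (3, 2)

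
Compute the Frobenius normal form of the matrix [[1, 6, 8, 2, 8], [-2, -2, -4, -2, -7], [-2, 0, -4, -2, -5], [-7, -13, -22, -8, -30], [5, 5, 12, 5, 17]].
The invariant factors of A (the non-unit diagonal entries of the Smith normal form of xI - A over ℚ[x]) are x + 1, (x - 4)(x - 1)^2(x + 1), each dividing the next. The characteristic polynomial is their product, (x - 4)(x - 1)^2(x + 1)^2.

The rational canonical form is the block-diagonal matrix of companion matrices C(f_i):
R = [[-1, 0, 0, 0, 0], [0, 0, 0, 0, 4], [0, 1, 0, 0, -5], [0, 0, 1, 0, -3], [0, 0, 0, 1, 5]].

R = [[-1, 0, 0, 0, 0], [0, 0, 0, 0, 4], [0, 1, 0, 0, -5], [0, 0, 1, 0, -3], [0, 0, 0, 1, 5]]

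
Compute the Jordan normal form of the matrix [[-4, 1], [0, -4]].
J = [[-4, 1], [0, -4]]

The characteristic polynomial is det(xI - A) = (x + 4)^2, so the eigenvalues are -4 (algebraic multiplicity 2).

For λ = -4: rank(A + 4I) = 1, rank((A + 4I)^2) = 0. The eigenspace has dimension 2 - 1 = 1, so there is 1 Jordan block; the rank sequence gives block sizes [2].

Assembling the blocks gives the Jordan form J above.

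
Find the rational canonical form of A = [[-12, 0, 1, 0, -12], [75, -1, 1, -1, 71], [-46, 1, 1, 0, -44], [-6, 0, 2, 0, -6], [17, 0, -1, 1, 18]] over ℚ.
The invariant factors of A (the non-unit diagonal entries of the Smith normal form of xI - A over ℚ[x]) are (x - 6)(x - 1)^3(x + 3), each dividing the next. The characteristic polynomial is their product, (x - 6)(x - 1)^3(x + 3).

The rational canonical form is the block-diagonal matrix of companion matrices C(f_i):
R = [[0, 0, 0, 0, -18], [1, 0, 0, 0, 51], [0, 1, 0, 0, -44], [0, 0, 1, 0, 6], [0, 0, 0, 1, 6]].

R = [[0, 0, 0, 0, -18], [1, 0, 0, 0, 51], [0, 1, 0, 0, -44], [0, 0, 1, 0, 6], [0, 0, 0, 1, 6]]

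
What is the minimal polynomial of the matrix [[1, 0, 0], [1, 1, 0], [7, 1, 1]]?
m_A(x) = (x - 1)^3

The characteristic polynomial factors as (x - 1)^3. The minimal polynomial is ∏(x - λ)^{k_λ} where k_λ is the size of the largest Jordan block at λ.

For λ = 1: rank(A - I) = 2, and the largest Jordan block has size 3 (the smallest k with rank((A - I)^k) = rank((A - I)^(k+1))).

So m_A(x) = (x - 1)^3.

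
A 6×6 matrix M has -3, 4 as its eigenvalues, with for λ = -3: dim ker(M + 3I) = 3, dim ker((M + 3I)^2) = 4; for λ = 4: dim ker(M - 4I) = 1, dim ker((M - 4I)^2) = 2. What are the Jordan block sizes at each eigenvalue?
Jordan blocks: (-3, 2), (-3, 1), (-3, 1), (4, 2)

λ = -3: successive nullity increments [3, 1] count blocks of size ≥ k; block sizes are [2, 1, 1].
λ = 4: successive nullity increments [1, 1] count blocks of size ≥ k; block sizes are [2].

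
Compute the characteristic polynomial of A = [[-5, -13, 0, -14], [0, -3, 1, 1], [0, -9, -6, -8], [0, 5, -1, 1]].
xI - A = [[x + 5, 13, 0, 14], [0, x + 3, -1, -1], [0, 9, x + 6, 8], [0, -5, 1, x - 1]].

Expanding det(xI - A) along the first row:
det(xI - A) = + (x + 5)·det([[x + 3, -1, -1], [9, x + 6, 8], [-5, 1, x - 1]]) - (13)·det([[0, -1, -1], [0, x + 6, 8], [0, 1, x - 1]]) + (0)·det([[0, x + 3, -1], [0, 9, 8], [0, -5, x - 1]]) - (14)·det([[0, x + 3, -1], [0, 9, x + 6], [0, -5, 1]]).

Evaluating gives χ_A(x) = x^4 + 13x^3 + 45x^2 - 25x - 250 = (x - 2)(x + 5)^3.

χ_A(x) = (x - 2)(x + 5)^3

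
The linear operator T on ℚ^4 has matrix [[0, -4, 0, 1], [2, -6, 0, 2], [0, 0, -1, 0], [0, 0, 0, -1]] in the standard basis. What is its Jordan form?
The characteristic polynomial is det(xI - A) = (x + 1)^2(x + 2)(x + 4), so the eigenvalues are -4 (algebraic multiplicity 1), -2 (algebraic multiplicity 1), -1 (algebraic multiplicity 2).

For λ = -4: algebraic multiplicity 1 gives one 1×1 block.

For λ = -2: algebraic multiplicity 1 gives one 1×1 block.

For λ = -1: rank(A + I) = 2. The eigenspace has dimension 4 - 2 = 2, so there are 2 Jordan blocks; the rank sequence gives block sizes [1, 1].

Assembling the blocks gives the Jordan form J above.

J = [[-4, 0, 0, 0], [0, -2, 0, 0], [0, 0, -1, 0], [0, 0, 0, -1]]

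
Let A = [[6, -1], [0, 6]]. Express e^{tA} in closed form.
A has Jordan form J = [[6, 1], [0, 6]] with A = PJP^{-1}, so e^{tA} = P e^{tJ} P^{-1}.

For a Jordan block J_k(λ), e^{tJ_k(λ)} = e^{λt} · (I + tN + t^2 N^2/2! + ... + t^{k-1} N^{k-1}/(k-1)!) where N is the nilpotent superdiagonal part.

Assembling the blocks and conjugating back gives the entries of e^{tA} as shown above.

e^{tA} = [[e^{6*t}, -t*e^{6*t}], [0, e^{6*t}]]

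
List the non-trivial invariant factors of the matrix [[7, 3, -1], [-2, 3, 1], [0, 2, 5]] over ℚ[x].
(x - 5)^3

The Jordan structure of A has elementary divisors (x - 5)^3. Arranging the block sizes at each eigenvalue in decreasing order and taking row products gives the invariant factors.

Invariant factors (smallest first, each dividing the next): (x - 5)^3.

Check: the last factor (x - 5)^3 is the minimal polynomial, and the product (x - 5)^3 is the characteristic polynomial.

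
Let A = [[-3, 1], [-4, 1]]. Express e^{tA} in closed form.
e^{tA} = [[(1 - 2*t)*e^{-t}, t*e^{-t}], [-4*t*e^{-t}, (2*t + 1)*e^{-t}]]

A has Jordan form J = [[-1, 1], [0, -1]] with A = PJP^{-1}, so e^{tA} = P e^{tJ} P^{-1}.

For a Jordan block J_k(λ), e^{tJ_k(λ)} = e^{λt} · (I + tN + t^2 N^2/2! + ... + t^{k-1} N^{k-1}/(k-1)!) where N is the nilpotent superdiagonal part.

Assembling the blocks and conjugating back gives the entries of e^{tA} as shown above.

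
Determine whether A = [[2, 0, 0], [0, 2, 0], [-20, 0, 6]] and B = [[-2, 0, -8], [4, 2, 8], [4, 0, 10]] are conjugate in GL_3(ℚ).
Yes.

Two matrices over a field are similar if and only if they have the same invariant factors.

Both A and B have characteristic polynomial (x - 6)(x - 2)^2 and minimal polynomial (x - 6)(x - 2). Computing further, both have invariant factors x - 2, (x - 6)(x - 2). Hence A and B are similar.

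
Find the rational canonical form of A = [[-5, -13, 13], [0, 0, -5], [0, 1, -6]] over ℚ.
R = [[-5, 0, 0], [0, 0, -5], [0, 1, -6]]

The invariant factors of A (the non-unit diagonal entries of the Smith normal form of xI - A over ℚ[x]) are x + 5, (x + 1)(x + 5), each dividing the next. The characteristic polynomial is their product, (x + 1)(x + 5)^2.

The rational canonical form is the block-diagonal matrix of companion matrices C(f_i):
R = [[-5, 0, 0], [0, 0, -5], [0, 1, -6]].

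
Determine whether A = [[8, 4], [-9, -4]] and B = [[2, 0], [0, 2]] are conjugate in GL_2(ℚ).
No.

Both have characteristic polynomial (x - 2)^2, but the minimal polynomial of A is (x - 2)^2 while the minimal polynomial of B is x - 2. The minimal polynomial is a similarity invariant, so A and B are not similar.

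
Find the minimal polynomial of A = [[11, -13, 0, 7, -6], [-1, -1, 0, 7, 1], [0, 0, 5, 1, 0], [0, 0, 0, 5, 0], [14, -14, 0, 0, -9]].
m_A(x) = (x - 5)^2(x + 2)^2

The characteristic polynomial factors as (x - 5)^3(x + 2)^2. The minimal polynomial is ∏(x - λ)^{k_λ} where k_λ is the size of the largest Jordan block at λ.

For λ = -2: rank(A + 2I) = 4, and the largest Jordan block has size 2 (the smallest k with rank((A + 2I)^k) = rank((A + 2I)^(k+1))).
For λ = 5: rank(A - 5I) = 3, and the largest Jordan block has size 2 (the smallest k with rank((A - 5I)^k) = rank((A - 5I)^(k+1))).

So m_A(x) = (x - 5)^2(x + 2)^2.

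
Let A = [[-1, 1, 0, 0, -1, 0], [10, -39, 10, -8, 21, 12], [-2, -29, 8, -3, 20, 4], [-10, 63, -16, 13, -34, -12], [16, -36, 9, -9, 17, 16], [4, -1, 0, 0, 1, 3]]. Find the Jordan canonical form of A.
The characteristic polynomial is det(xI - A) = (x - 3)(x - 2)(x + 1)^4, so the eigenvalues are -1 (algebraic multiplicity 4), 2 (algebraic multiplicity 1), 3 (algebraic multiplicity 1).

For λ = -1: rank(A + I) = 4, rank((A + I)^2) = 3, rank((A + I)^3) = 2. The eigenspace has dimension 6 - 4 = 2, so there are 2 Jordan blocks; the rank sequence gives block sizes [3, 1].

For λ = 2: algebraic multiplicity 1 gives one 1×1 block.

For λ = 3: algebraic multiplicity 1 gives one 1×1 block.

Assembling the blocks gives the Jordan form J above.

J = [[-1, 1, 0, 0, 0, 0], [0, -1, 1, 0, 0, 0], [0, 0, -1, 0, 0, 0], [0, 0, 0, -1, 0, 0], [0, 0, 0, 0, 2, 0], [0, 0, 0, 0, 0, 3]]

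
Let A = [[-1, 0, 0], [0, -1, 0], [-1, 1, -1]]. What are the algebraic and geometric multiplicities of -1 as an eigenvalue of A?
The characteristic polynomial is (x + 1)^3, so the factor x + 1 appears with exponent 3: the algebraic multiplicity is 3.

rank(A + I) = 1, so the eigenspace has dimension 3 - 1 = 2: the geometric multiplicity is 2.

Since 2 < 3, A is not diagonalizable.

algebraic multiplicity 3, geometric multiplicity 2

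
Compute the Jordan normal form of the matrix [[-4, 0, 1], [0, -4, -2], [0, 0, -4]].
The characteristic polynomial is det(xI - A) = (x + 4)^3, so the eigenvalues are -4 (algebraic multiplicity 3).

For λ = -4: rank(A + 4I) = 1, rank((A + 4I)^2) = 0. The eigenspace has dimension 3 - 1 = 2, so there are 2 Jordan blocks; the rank sequence gives block sizes [2, 1].

Assembling the blocks gives the Jordan form J above.

J = [[-4, 1, 0], [0, -4, 0], [0, 0, -4]]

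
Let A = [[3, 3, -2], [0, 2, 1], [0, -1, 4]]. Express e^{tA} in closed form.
e^{tA} = [[e^{3*t}, t*(6 - t)*e^{3*t}/2, t*(t - 4)*e^{3*t}/2], [0, (1 - t)*e^{3*t}, t*e^{3*t}], [0, -t*e^{3*t}, (t + 1)*e^{3*t}]]

A has Jordan form J = [[3, 1, 0], [0, 3, 1], [0, 0, 3]] with A = PJP^{-1}, so e^{tA} = P e^{tJ} P^{-1}.

For a Jordan block J_k(λ), e^{tJ_k(λ)} = e^{λt} · (I + tN + t^2 N^2/2! + ... + t^{k-1} N^{k-1}/(k-1)!) where N is the nilpotent superdiagonal part.

Assembling the blocks and conjugating back gives the entries of e^{tA} as shown above.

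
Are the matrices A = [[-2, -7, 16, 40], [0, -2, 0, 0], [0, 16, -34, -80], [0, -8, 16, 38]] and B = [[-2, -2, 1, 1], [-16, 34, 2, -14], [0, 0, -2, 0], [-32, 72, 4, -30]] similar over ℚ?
Yes.

Two matrices over a field are similar if and only if they have the same invariant factors.

Both A and B have characteristic polynomial (x - 6)(x + 2)^3 and minimal polynomial (x - 6)(x + 2)^2. Computing further, both have invariant factors x + 2, (x - 6)(x + 2)^2. Hence A and B are similar.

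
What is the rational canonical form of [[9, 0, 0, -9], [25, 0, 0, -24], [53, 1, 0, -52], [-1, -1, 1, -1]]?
R = [[0, 0, 0, -9], [1, 0, 0, -24], [0, 1, 0, -10], [0, 0, 1, 8]]

The invariant factors of A (the non-unit diagonal entries of the Smith normal form of xI - A over ℚ[x]) are (x^2 - 4x - 3)^2, each dividing the next. The characteristic polynomial is their product, (x^2 - 4x - 3)^2.

The rational canonical form is the block-diagonal matrix of companion matrices C(f_i):
R = [[0, 0, 0, -9], [1, 0, 0, -24], [0, 1, 0, -10], [0, 0, 1, 8]].

Note the characteristic polynomial does not split into linear factors over ℚ, so A has no Jordan form over ℚ; the rational canonical form exists over any field.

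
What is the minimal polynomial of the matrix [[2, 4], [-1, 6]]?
The characteristic polynomial factors as (x - 4)^2. The minimal polynomial is ∏(x - λ)^{k_λ} where k_λ is the size of the largest Jordan block at λ.

For λ = 4: rank(A - 4I) = 1, and the largest Jordan block has size 2 (the smallest k with rank((A - 4I)^k) = rank((A - 4I)^(k+1))).

So m_A(x) = (x - 4)^2.

m_A(x) = (x - 4)^2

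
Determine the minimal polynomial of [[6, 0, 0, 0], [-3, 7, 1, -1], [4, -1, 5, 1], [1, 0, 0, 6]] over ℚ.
The characteristic polynomial factors as (x - 6)^4. The minimal polynomial is ∏(x - λ)^{k_λ} where k_λ is the size of the largest Jordan block at λ.

For λ = 6: rank(A - 6I) = 2, and the largest Jordan block has size 2 (the smallest k with rank((A - 6I)^k) = rank((A - 6I)^(k+1))).

So m_A(x) = (x - 6)^2.

m_A(x) = (x - 6)^2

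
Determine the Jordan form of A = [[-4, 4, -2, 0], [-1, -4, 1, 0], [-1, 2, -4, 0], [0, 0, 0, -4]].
J = [[-4, 1, 0, 0], [0, -4, 1, 0], [0, 0, -4, 0], [0, 0, 0, -4]]

The characteristic polynomial is det(xI - A) = (x + 4)^4, so the eigenvalues are -4 (algebraic multiplicity 4).

For λ = -4: rank(A + 4I) = 2, rank((A + 4I)^2) = 1, rank((A + 4I)^3) = 0. The eigenspace has dimension 4 - 2 = 2, so there are 2 Jordan blocks; the rank sequence gives block sizes [3, 1].

Assembling the blocks gives the Jordan form J above.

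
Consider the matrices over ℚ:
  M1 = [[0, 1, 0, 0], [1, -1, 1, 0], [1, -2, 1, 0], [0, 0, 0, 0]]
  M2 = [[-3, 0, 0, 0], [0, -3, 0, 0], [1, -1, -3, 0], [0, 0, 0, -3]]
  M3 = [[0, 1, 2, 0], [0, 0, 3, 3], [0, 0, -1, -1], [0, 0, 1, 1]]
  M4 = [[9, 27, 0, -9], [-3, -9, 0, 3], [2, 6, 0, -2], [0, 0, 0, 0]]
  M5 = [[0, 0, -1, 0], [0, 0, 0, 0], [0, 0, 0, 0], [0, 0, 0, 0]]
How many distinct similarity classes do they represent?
3 classes: {M1, M3}, {M2}, {M4, M5}

Characteristic polynomials: χ_{M1} = x^4, χ_{M2} = (x + 3)^4, χ_{M3} = x^4, χ_{M4} = x^4, χ_{M5} = x^4.

{M1, M3}: invariant factors x, x^3.

{M2}: invariant factors x + 3, x + 3, (x + 3)^2.

{M4, M5}: invariant factors x, x, x^2.

Matrices are similar if and only if their invariant-factor lists agree; the partition into similarity classes is {M1, M3}, {M2}, {M4, M5}.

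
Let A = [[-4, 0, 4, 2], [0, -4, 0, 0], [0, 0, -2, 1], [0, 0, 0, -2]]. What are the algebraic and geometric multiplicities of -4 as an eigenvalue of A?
algebraic multiplicity 2, geometric multiplicity 2

The characteristic polynomial is (x + 2)^2(x + 4)^2, so the factor x + 4 appears with exponent 2: the algebraic multiplicity is 2.

rank(A + 4I) = 2, so the eigenspace has dimension 4 - 2 = 2: the geometric multiplicity is 2.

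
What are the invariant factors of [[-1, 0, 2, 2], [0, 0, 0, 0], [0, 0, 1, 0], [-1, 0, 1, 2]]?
The Jordan structure of A has elementary divisors x, x, (x - 1), (x - 1). Arranging the block sizes at each eigenvalue in decreasing order and taking row products gives the invariant factors.

Invariant factors (smallest first, each dividing the next): x(x - 1), x(x - 1).

Check: the last factor x(x - 1) is the minimal polynomial, and the product x^2(x - 1)^2 is the characteristic polynomial.

x(x - 1), x(x - 1)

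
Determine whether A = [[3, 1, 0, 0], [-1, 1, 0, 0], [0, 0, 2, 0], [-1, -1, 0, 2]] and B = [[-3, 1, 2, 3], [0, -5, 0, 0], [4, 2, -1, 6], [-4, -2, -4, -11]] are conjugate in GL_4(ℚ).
trace(A) = 8 but trace(B) = -20. The trace is a similarity invariant, so A and B are not similar.

No.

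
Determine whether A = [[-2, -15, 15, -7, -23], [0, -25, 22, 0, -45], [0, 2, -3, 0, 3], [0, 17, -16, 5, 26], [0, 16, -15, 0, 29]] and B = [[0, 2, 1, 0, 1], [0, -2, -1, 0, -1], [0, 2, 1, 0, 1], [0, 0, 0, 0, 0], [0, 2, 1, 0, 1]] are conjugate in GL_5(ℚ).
No.

trace(A) = 4 but trace(B) = 0. The trace is a similarity invariant, so A and B are not similar.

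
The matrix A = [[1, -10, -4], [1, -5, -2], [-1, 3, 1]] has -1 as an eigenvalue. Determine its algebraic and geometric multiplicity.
algebraic multiplicity 3, geometric multiplicity 1

The characteristic polynomial is (x + 1)^3, so the factor x + 1 appears with exponent 3: the algebraic multiplicity is 3.

rank(A + I) = 2, so the eigenspace has dimension 3 - 2 = 1: the geometric multiplicity is 1.

Since 1 < 3, A is not diagonalizable.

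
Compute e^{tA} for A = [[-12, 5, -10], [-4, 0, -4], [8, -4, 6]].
e^{tA} = [[(1 - 10*t)*e^{-2*t}, 5*t*e^{-2*t}, -10*t*e^{-2*t}], [-4*t*e^{-2*t}, (2*t + 1)*e^{-2*t}, -4*t*e^{-2*t}], [8*t*e^{-2*t}, -4*t*e^{-2*t}, (8*t + 1)*e^{-2*t}]]

A has Jordan form J = [[-2, 1, 0], [0, -2, 0], [0, 0, -2]] with A = PJP^{-1}, so e^{tA} = P e^{tJ} P^{-1}.

For a Jordan block J_k(λ), e^{tJ_k(λ)} = e^{λt} · (I + tN + t^2 N^2/2! + ... + t^{k-1} N^{k-1}/(k-1)!) where N is the nilpotent superdiagonal part.

Assembling the blocks and conjugating back gives the entries of e^{tA} as shown above.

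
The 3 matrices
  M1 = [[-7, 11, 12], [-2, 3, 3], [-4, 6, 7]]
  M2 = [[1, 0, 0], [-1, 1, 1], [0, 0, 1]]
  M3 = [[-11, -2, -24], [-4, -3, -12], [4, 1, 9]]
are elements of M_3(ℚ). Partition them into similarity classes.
3 classes: {M1}, {M2}, {M3}

Characteristic polynomials: χ_{M1} = (x - 1)^3, χ_{M2} = (x - 1)^3, χ_{M3} = (x + 1)^2(x + 3).

{M1}: invariant factors (x - 1)^3.

{M2}: invariant factors x - 1, (x - 1)^2.

{M3}: invariant factors (x + 1)^2(x + 3).

Matrices are similar if and only if their invariant-factor lists agree; the partition into similarity classes is {M1}, {M2}, {M3}.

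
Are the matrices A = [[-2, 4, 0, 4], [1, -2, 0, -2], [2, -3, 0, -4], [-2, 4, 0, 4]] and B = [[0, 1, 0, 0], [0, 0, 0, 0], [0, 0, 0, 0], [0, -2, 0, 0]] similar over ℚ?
No.

Both have characteristic polynomial x^4, but the minimal polynomial of A is x^3 while the minimal polynomial of B is x^2. The minimal polynomial is a similarity invariant, so A and B are not similar.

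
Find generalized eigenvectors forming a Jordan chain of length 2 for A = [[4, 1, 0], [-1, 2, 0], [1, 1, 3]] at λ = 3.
v_1 = [[0, 1, -1]]^T, v_2 = [[1, -1, 1]]^T

We seek v_1 ∈ ker((A - 3I)^2) \ ker(A - 3I), then set v_{i+1} = (A - 3I) v_i.

One such chain is v_1 = [[0, 1, -1]]^T, v_2 = [[1, -1, 1]]^T. Check: (A - 3I) v_2 = [[0, 0, 0]]^T = 0.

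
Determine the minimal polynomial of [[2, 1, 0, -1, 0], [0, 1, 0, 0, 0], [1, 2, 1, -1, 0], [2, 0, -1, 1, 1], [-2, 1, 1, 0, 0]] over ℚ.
The characteristic polynomial factors as (x - 1)^5. The minimal polynomial is ∏(x - λ)^{k_λ} where k_λ is the size of the largest Jordan block at λ.

For λ = 1: rank(A - I) = 3, and the largest Jordan block has size 3 (the smallest k with rank((A - I)^k) = rank((A - I)^(k+1))).

So m_A(x) = (x - 1)^3.

m_A(x) = (x - 1)^3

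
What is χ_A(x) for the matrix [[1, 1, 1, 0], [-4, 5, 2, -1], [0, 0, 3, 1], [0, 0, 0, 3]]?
χ_A(x) = (x - 3)^4

xI - A = [[x - 1, -1, -1, 0], [4, x - 5, -2, 1], [0, 0, x - 3, -1], [0, 0, 0, x - 3]].

Expanding det(xI - A) along the first row:
det(xI - A) = + (x - 1)·det([[x - 5, -2, 1], [0, x - 3, -1], [0, 0, x - 3]]) - (-1)·det([[4, -2, 1], [0, x - 3, -1], [0, 0, x - 3]]) + (-1)·det([[4, x - 5, 1], [0, 0, -1], [0, 0, x - 3]]) - (0)·det([[4, x - 5, -2], [0, 0, x - 3], [0, 0, 0]]).

Evaluating gives χ_A(x) = x^4 - 12x^3 + 54x^2 - 108x + 81 = (x - 3)^4.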